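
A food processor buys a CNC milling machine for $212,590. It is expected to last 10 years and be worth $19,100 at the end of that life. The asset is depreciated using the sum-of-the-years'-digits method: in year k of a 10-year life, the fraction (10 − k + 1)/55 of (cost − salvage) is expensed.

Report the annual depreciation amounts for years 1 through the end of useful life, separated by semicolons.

$35,180; $31,662; $28,144; $24,626; $21,108; $17,590; $14,072; $10,554; $7,036; $3,518

Depreciable base = $212,590 − $19,100 = $193,490.
Sum of the years' digits = 10+9+8+7+6+5+4+3+2+1 = 55.
Year 1: $193,490 × 10/55 = $35,180. Book value $177,410.
Year 2: $193,490 × 9/55 = $31,662. Book value $145,748.
Year 3: $193,490 × 8/55 = $28,144. Book value $117,604.
Year 4: $193,490 × 7/55 = $24,626. Book value $92,978.
Year 5: $193,490 × 6/55 = $21,108. Book value $71,870.
Year 6: $193,490 × 5/55 = $17,590. Book value $54,280.
Year 7: $193,490 × 4/55 = $14,072. Book value $40,208.
Year 8: $193,490 × 3/55 = $10,554. Book value $29,654.
Year 9: $193,490 × 2/55 = $7,036. Book value $22,618.
Year 10: $193,490 × 1/55 = $3,518. Book value $19,100.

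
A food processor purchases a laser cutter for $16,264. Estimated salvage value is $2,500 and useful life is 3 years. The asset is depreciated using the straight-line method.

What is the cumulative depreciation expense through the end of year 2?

Depreciable base = $16,264 − $2,500 = $13,764.
Annual expense = $13,764 / 3 = $4,588.
End of year 1: book value $11,676.
End of year 2: book value $7,088.
Accumulated through year 2 = $16,264 − $7,088 = $9,176.

$9,176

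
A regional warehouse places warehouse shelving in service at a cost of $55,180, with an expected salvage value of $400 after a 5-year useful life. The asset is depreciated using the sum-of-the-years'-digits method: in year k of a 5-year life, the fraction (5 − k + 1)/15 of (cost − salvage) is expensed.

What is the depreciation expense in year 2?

$14,608

Depreciable base = $55,180 − $400 = $54,780.
Sum of the years' digits = 5+4+3+2+1 = 15.
Year 1: $54,780 × 5/15 = $18,260. Book value $36,920.
Year 2: $54,780 × 4/15 = $14,608. Book value $22,312.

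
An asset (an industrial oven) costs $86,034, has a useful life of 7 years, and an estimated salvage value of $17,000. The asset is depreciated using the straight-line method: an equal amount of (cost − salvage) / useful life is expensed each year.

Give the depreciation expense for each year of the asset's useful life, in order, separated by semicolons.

Depreciable base = $86,034 − $17,000 = $69,034.
Annual expense = $69,034 / 7 = $9,862.
End of year 1: book value $76,172.
End of year 2: book value $66,310.
End of year 3: book value $56,448.
End of year 4: book value $46,586.
End of year 5: book value $36,724.
End of year 6: book value $26,862.
End of year 7: book value $17,000.

$9,862; $9,862; $9,862; $9,862; $9,862; $9,862; $9,862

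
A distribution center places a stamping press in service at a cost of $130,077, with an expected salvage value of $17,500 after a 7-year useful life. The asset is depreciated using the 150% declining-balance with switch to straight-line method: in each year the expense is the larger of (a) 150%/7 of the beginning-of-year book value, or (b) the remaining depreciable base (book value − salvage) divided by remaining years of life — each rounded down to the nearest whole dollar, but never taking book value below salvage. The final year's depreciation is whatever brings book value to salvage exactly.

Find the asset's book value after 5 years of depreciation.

Depreciable base = $130,077 − $17,500 = $112,577.
Year 1: DB = ⌊$130,077 × 150%/7⌋ = $27,873; SL = ⌊$112,577/7⌋ = $16,082 → take DB $27,873. Book value $102,204.
Year 2: DB = ⌊$102,204 × 150%/7⌋ = $21,900; SL = ⌊$84,704/6⌋ = $14,117 → take DB $21,900. Book value $80,304.
Year 3: DB = ⌊$80,304 × 150%/7⌋ = $17,208; SL = ⌊$62,804/5⌋ = $12,560 → take DB $17,208. Book value $63,096.
Year 4: DB = ⌊$63,096 × 150%/7⌋ = $13,520; SL = ⌊$45,596/4⌋ = $11,399 → take DB $13,520. Book value $49,576.
Year 5: DB = ⌊$49,576 × 150%/7⌋ = $10,623; SL = ⌊$32,076/3⌋ = $10,692 → take SL $10,692. Book value $38,884.

$38,884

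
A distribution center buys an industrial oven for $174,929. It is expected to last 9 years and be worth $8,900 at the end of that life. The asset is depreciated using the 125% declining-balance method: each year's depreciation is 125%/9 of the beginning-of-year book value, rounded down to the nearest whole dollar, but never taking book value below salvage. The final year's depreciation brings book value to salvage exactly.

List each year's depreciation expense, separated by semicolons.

Depreciable base = $174,929 − $8,900 = $166,029.
Year 1: ⌊$174,929 × 125%/9⌋ = $24,295. Book value $150,634.
Year 2: ⌊$150,634 × 125%/9⌋ = $20,921. Book value $129,713.
Year 3: ⌊$129,713 × 125%/9⌋ = $18,015. Book value $111,698.
Year 4: ⌊$111,698 × 125%/9⌋ = $15,513. Book value $96,185.
Year 5: ⌊$96,185 × 125%/9⌋ = $13,359. Book value $82,826.
Year 6: ⌊$82,826 × 125%/9⌋ = $11,503. Book value $71,323.
Year 7: ⌊$71,323 × 125%/9⌋ = $9,905. Book value $61,418.
Year 8: ⌊$61,418 × 125%/9⌋ = $8,530. Book value $52,888.
Year 9 (final): $52,888 − $8,900 = $43,988. Book value $8,900.

$24,295; $20,921; $18,015; $15,513; $13,359; $11,503; $9,905; $8,530; $43,988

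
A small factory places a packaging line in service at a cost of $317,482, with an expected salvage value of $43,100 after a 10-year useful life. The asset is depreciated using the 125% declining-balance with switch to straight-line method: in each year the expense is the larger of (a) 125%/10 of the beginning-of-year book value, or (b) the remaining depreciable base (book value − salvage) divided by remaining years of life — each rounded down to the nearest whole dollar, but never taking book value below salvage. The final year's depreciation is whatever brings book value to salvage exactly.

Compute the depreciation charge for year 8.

$23,834

Depreciable base = $317,482 − $43,100 = $274,382.
Year 1: DB = ⌊$317,482 × 125%/10⌋ = $39,685; SL = ⌊$274,382/10⌋ = $27,438 → take DB $39,685. Book value $277,797.
Year 2: DB = ⌊$277,797 × 125%/10⌋ = $34,724; SL = ⌊$234,697/9⌋ = $26,077 → take DB $34,724. Book value $243,073.
Year 3: DB = ⌊$243,073 × 125%/10⌋ = $30,384; SL = ⌊$199,973/8⌋ = $24,996 → take DB $30,384. Book value $212,689.
Year 4: DB = ⌊$212,689 × 125%/10⌋ = $26,586; SL = ⌊$169,589/7⌋ = $24,227 → take DB $26,586. Book value $186,103.
Year 5: DB = ⌊$186,103 × 125%/10⌋ = $23,262; SL = ⌊$143,003/6⌋ = $23,833 → take SL $23,833. Book value $162,270.
Year 6: DB = ⌊$162,270 × 125%/10⌋ = $20,283; SL = ⌊$119,170/5⌋ = $23,834 → take SL $23,834. Book value $138,436.
Year 7: DB = ⌊$138,436 × 125%/10⌋ = $17,304; SL = ⌊$95,336/4⌋ = $23,834 → take SL $23,834. Book value $114,602.
Year 8: DB = ⌊$114,602 × 125%/10⌋ = $14,325; SL = ⌊$71,502/3⌋ = $23,834 → take SL $23,834. Book value $90,768.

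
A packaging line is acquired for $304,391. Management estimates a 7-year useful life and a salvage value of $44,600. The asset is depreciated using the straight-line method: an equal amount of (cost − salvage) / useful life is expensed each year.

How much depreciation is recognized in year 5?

$37,113

Depreciable base = $304,391 − $44,600 = $259,791.
Annual expense = $259,791 / 7 = $37,113.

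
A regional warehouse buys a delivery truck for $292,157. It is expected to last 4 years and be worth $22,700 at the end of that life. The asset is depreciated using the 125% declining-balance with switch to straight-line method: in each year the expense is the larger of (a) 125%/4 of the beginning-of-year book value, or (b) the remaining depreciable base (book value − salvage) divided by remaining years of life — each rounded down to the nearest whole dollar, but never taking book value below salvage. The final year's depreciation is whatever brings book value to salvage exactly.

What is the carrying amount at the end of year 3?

Depreciable base = $292,157 − $22,700 = $269,457.
Year 1: DB = ⌊$292,157 × 125%/4⌋ = $91,299; SL = ⌊$269,457/4⌋ = $67,364 → take DB $91,299. Book value $200,858.
Year 2: DB = ⌊$200,858 × 125%/4⌋ = $62,768; SL = ⌊$178,158/3⌋ = $59,386 → take DB $62,768. Book value $138,090.
Year 3: DB = ⌊$138,090 × 125%/4⌋ = $43,153; SL = ⌊$115,390/2⌋ = $57,695 → take SL $57,695. Book value $80,395.

$80,395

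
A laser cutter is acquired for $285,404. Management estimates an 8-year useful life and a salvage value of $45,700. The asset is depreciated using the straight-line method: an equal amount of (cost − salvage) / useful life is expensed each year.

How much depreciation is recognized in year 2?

$29,963

Depreciable base = $285,404 − $45,700 = $239,704.
Annual expense = $239,704 / 8 = $29,963.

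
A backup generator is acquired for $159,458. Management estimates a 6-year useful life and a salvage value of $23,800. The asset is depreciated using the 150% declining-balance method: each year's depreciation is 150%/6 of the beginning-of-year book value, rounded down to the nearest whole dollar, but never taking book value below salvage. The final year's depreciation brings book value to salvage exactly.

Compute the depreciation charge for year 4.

$16,818

Depreciable base = $159,458 − $23,800 = $135,658.
Year 1: ⌊$159,458 × 150%/6⌋ = $39,864. Book value $119,594.
Year 2: ⌊$119,594 × 150%/6⌋ = $29,898. Book value $89,696.
Year 3: ⌊$89,696 × 150%/6⌋ = $22,424. Book value $67,272.
Year 4: ⌊$67,272 × 150%/6⌋ = $16,818. Book value $50,454.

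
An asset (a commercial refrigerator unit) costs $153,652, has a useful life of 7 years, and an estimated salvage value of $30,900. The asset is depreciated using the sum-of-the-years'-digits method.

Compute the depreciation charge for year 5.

Depreciable base = $153,652 − $30,900 = $122,752.
Sum of the years' digits = 7+6+5+4+3+2+1 = 28.
Year 1: $122,752 × 7/28 = $30,688. Book value $122,964.
Year 2: $122,752 × 6/28 = $26,304. Book value $96,660.
Year 3: $122,752 × 5/28 = $21,920. Book value $74,740.
Year 4: $122,752 × 4/28 = $17,536. Book value $57,204.
Year 5: $122,752 × 3/28 = $13,152. Book value $44,052.

$13,152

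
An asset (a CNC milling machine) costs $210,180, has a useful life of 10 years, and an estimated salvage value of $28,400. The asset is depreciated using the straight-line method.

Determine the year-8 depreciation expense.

Depreciable base = $210,180 − $28,400 = $181,780.
Annual expense = $181,780 / 10 = $18,178.

$18,178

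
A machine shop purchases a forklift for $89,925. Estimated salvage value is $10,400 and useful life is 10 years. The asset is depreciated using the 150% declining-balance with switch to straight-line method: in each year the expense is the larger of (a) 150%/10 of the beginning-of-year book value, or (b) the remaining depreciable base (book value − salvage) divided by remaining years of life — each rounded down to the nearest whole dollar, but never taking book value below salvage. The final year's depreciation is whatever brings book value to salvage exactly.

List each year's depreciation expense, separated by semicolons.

$13,488; $11,465; $9,745; $8,284; $7,041; $5,985; $5,879; $5,879; $5,879; $5,880

Depreciable base = $89,925 − $10,400 = $79,525.
Year 1: DB = ⌊$89,925 × 150%/10⌋ = $13,488; SL = ⌊$79,525/10⌋ = $7,952 → take DB $13,488. Book value $76,437.
Year 2: DB = ⌊$76,437 × 150%/10⌋ = $11,465; SL = ⌊$66,037/9⌋ = $7,337 → take DB $11,465. Book value $64,972.
Year 3: DB = ⌊$64,972 × 150%/10⌋ = $9,745; SL = ⌊$54,572/8⌋ = $6,821 → take DB $9,745. Book value $55,227.
Year 4: DB = ⌊$55,227 × 150%/10⌋ = $8,284; SL = ⌊$44,827/7⌋ = $6,403 → take DB $8,284. Book value $46,943.
Year 5: DB = ⌊$46,943 × 150%/10⌋ = $7,041; SL = ⌊$36,543/6⌋ = $6,090 → take DB $7,041. Book value $39,902.
Year 6: DB = ⌊$39,902 × 150%/10⌋ = $5,985; SL = ⌊$29,502/5⌋ = $5,900 → take DB $5,985. Book value $33,917.
Year 7: DB = ⌊$33,917 × 150%/10⌋ = $5,087; SL = ⌊$23,517/4⌋ = $5,879 → take SL $5,879. Book value $28,038.
Year 8: DB = ⌊$28,038 × 150%/10⌋ = $4,205; SL = ⌊$17,638/3⌋ = $5,879 → take SL $5,879. Book value $22,159.
Year 9: DB = ⌊$22,159 × 150%/10⌋ = $3,323; SL = ⌊$11,759/2⌋ = $5,879 → take SL $5,879. Book value $16,280.
Year 10 (final): $16,280 − $10,400 = $5,880. Book value $10,400.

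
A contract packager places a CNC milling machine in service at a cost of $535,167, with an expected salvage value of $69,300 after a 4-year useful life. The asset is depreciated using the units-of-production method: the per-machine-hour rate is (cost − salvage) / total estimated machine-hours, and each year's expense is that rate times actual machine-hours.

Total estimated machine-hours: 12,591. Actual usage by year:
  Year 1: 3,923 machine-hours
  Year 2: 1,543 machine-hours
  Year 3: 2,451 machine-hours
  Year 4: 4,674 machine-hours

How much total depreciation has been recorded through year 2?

$202,242

Depreciable base = $535,167 − $69,300 = $465,867.
Rate = $465,867 / 12,591 machine-hours = $37 per machine-hour.
Year 1: 3,923 × $37 = $145,151. Book value $390,016.
Year 2: 1,543 × $37 = $57,091. Book value $332,925.
Accumulated through year 2 = $535,167 − $332,925 = $202,242.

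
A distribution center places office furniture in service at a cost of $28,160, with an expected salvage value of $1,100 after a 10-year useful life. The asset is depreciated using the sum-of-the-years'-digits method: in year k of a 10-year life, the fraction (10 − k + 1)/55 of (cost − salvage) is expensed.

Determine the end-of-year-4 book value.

Depreciable base = $28,160 − $1,100 = $27,060.
Sum of the years' digits = 10+9+8+7+6+5+4+3+2+1 = 55.
Year 1: $27,060 × 10/55 = $4,920. Book value $23,240.
Year 2: $27,060 × 9/55 = $4,428. Book value $18,812.
Year 3: $27,060 × 8/55 = $3,936. Book value $14,876.
Year 4: $27,060 × 7/55 = $3,444. Book value $11,432.

$11,432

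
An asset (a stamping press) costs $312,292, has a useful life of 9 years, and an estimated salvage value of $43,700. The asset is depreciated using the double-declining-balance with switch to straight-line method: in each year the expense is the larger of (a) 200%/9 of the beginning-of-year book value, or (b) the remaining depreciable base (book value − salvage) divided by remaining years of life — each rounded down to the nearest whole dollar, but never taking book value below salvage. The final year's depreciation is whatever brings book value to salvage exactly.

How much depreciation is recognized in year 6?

$19,753

Depreciable base = $312,292 − $43,700 = $268,592.
Year 1: DB = ⌊$312,292 × 200%/9⌋ = $69,398; SL = ⌊$268,592/9⌋ = $29,843 → take DB $69,398. Book value $242,894.
Year 2: DB = ⌊$242,894 × 200%/9⌋ = $53,976; SL = ⌊$199,194/8⌋ = $24,899 → take DB $53,976. Book value $188,918.
Year 3: DB = ⌊$188,918 × 200%/9⌋ = $41,981; SL = ⌊$145,218/7⌋ = $20,745 → take DB $41,981. Book value $146,937.
Year 4: DB = ⌊$146,937 × 200%/9⌋ = $32,652; SL = ⌊$103,237/6⌋ = $17,206 → take DB $32,652. Book value $114,285.
Year 5: DB = ⌊$114,285 × 200%/9⌋ = $25,396; SL = ⌊$70,585/5⌋ = $14,117 → take DB $25,396. Book value $88,889.
Year 6: DB = ⌊$88,889 × 200%/9⌋ = $19,753; SL = ⌊$45,189/4⌋ = $11,297 → take DB $19,753. Book value $69,136.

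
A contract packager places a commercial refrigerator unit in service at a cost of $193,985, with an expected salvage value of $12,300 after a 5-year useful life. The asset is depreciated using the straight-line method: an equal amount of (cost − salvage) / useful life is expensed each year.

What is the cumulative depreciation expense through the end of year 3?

Depreciable base = $193,985 − $12,300 = $181,685.
Annual expense = $181,685 / 5 = $36,337.
End of year 1: book value $157,648.
End of year 2: book value $121,311.
End of year 3: book value $84,974.
Accumulated through year 3 = $193,985 − $84,974 = $109,011.

$109,011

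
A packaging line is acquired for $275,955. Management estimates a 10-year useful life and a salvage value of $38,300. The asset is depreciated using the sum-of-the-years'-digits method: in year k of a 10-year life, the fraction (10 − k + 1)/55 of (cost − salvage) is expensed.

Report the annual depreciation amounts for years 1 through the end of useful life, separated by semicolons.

Depreciable base = $275,955 − $38,300 = $237,655.
Sum of the years' digits = 10+9+8+7+6+5+4+3+2+1 = 55.
Year 1: $237,655 × 10/55 = $43,210. Book value $232,745.
Year 2: $237,655 × 9/55 = $38,889. Book value $193,856.
Year 3: $237,655 × 8/55 = $34,568. Book value $159,288.
Year 4: $237,655 × 7/55 = $30,247. Book value $129,041.
Year 5: $237,655 × 6/55 = $25,926. Book value $103,115.
Year 6: $237,655 × 5/55 = $21,605. Book value $81,510.
Year 7: $237,655 × 4/55 = $17,284. Book value $64,226.
Year 8: $237,655 × 3/55 = $12,963. Book value $51,263.
Year 9: $237,655 × 2/55 = $8,642. Book value $42,621.
Year 10: $237,655 × 1/55 = $4,321. Book value $38,300.

$43,210; $38,889; $34,568; $30,247; $25,926; $21,605; $17,284; $12,963; $8,642; $4,321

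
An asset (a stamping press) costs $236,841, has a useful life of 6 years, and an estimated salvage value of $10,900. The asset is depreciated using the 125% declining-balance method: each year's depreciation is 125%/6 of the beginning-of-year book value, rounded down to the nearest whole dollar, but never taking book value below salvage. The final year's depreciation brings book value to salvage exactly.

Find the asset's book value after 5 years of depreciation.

$73,651

Depreciable base = $236,841 − $10,900 = $225,941.
Year 1: ⌊$236,841 × 125%/6⌋ = $49,341. Book value $187,500.
Year 2: ⌊$187,500 × 125%/6⌋ = $39,062. Book value $148,438.
Year 3: ⌊$148,438 × 125%/6⌋ = $30,924. Book value $117,514.
Year 4: ⌊$117,514 × 125%/6⌋ = $24,482. Book value $93,032.
Year 5: ⌊$93,032 × 125%/6⌋ = $19,381. Book value $73,651.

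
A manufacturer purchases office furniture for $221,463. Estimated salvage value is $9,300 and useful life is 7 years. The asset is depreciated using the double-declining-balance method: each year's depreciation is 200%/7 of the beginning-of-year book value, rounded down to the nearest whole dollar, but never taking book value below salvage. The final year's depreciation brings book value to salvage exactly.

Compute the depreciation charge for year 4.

$23,059

Depreciable base = $221,463 − $9,300 = $212,163.
Year 1: ⌊$221,463 × 200%/7⌋ = $63,275. Book value $158,188.
Year 2: ⌊$158,188 × 200%/7⌋ = $45,196. Book value $112,992.
Year 3: ⌊$112,992 × 200%/7⌋ = $32,283. Book value $80,709.
Year 4: ⌊$80,709 × 200%/7⌋ = $23,059. Book value $57,650.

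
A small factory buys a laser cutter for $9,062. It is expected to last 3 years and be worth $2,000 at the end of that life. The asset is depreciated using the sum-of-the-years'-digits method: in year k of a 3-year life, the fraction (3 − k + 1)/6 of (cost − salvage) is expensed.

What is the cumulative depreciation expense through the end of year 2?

Depreciable base = $9,062 − $2,000 = $7,062.
Sum of the years' digits = 3+2+1 = 6.
Year 1: $7,062 × 3/6 = $3,531. Book value $5,531.
Year 2: $7,062 × 2/6 = $2,354. Book value $3,177.
Accumulated through year 2 = $9,062 − $3,177 = $5,885.

$5,885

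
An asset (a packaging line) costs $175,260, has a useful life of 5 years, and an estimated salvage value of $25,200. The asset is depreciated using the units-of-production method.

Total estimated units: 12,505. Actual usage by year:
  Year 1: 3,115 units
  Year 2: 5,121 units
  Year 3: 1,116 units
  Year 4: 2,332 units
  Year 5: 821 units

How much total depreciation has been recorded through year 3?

$112,224

Depreciable base = $175,260 − $25,200 = $150,060.
Rate = $150,060 / 12,505 units = $12 per unit.
Year 1: 3,115 × $12 = $37,380. Book value $137,880.
Year 2: 5,121 × $12 = $61,452. Book value $76,428.
Year 3: 1,116 × $12 = $13,392. Book value $63,036.
Accumulated through year 3 = $175,260 − $63,036 = $112,224.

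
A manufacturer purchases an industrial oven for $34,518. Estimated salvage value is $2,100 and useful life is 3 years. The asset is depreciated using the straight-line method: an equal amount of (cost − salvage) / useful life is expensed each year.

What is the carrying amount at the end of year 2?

Depreciable base = $34,518 − $2,100 = $32,418.
Annual expense = $32,418 / 3 = $10,806.
End of year 1: book value $23,712.
End of year 2: book value $12,906.

$12,906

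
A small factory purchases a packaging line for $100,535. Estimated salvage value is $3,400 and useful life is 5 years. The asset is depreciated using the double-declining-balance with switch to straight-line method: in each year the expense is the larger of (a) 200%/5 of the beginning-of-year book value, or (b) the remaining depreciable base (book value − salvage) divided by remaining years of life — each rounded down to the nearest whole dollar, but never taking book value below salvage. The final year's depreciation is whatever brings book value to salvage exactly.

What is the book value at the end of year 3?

$21,716

Depreciable base = $100,535 − $3,400 = $97,135.
Year 1: DB = ⌊$100,535 × 200%/5⌋ = $40,214; SL = ⌊$97,135/5⌋ = $19,427 → take DB $40,214. Book value $60,321.
Year 2: DB = ⌊$60,321 × 200%/5⌋ = $24,128; SL = ⌊$56,921/4⌋ = $14,230 → take DB $24,128. Book value $36,193.
Year 3: DB = ⌊$36,193 × 200%/5⌋ = $14,477; SL = ⌊$32,793/3⌋ = $10,931 → take DB $14,477. Book value $21,716.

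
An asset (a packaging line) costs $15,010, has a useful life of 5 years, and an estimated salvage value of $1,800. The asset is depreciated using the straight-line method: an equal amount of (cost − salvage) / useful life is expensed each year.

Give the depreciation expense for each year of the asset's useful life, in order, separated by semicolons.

Depreciable base = $15,010 − $1,800 = $13,210.
Annual expense = $13,210 / 5 = $2,642.
End of year 1: book value $12,368.
End of year 2: book value $9,726.
End of year 3: book value $7,084.
End of year 4: book value $4,442.
End of year 5: book value $1,800.

$2,642; $2,642; $2,642; $2,642; $2,642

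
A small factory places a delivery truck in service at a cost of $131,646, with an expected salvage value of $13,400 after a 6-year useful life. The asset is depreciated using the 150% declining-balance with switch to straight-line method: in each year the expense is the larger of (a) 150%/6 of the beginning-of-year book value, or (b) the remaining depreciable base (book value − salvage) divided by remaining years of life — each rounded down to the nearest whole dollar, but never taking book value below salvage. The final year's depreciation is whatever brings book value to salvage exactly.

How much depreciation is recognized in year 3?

$18,513

Depreciable base = $131,646 − $13,400 = $118,246.
Year 1: DB = ⌊$131,646 × 150%/6⌋ = $32,911; SL = ⌊$118,246/6⌋ = $19,707 → take DB $32,911. Book value $98,735.
Year 2: DB = ⌊$98,735 × 150%/6⌋ = $24,683; SL = ⌊$85,335/5⌋ = $17,067 → take DB $24,683. Book value $74,052.
Year 3: DB = ⌊$74,052 × 150%/6⌋ = $18,513; SL = ⌊$60,652/4⌋ = $15,163 → take DB $18,513. Book value $55,539.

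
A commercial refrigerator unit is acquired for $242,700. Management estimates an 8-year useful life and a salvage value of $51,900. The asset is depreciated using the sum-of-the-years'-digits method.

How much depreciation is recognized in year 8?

Depreciable base = $242,700 − $51,900 = $190,800.
Sum of the years' digits = 8+7+6+5+4+3+2+1 = 36.
Year 1: $190,800 × 8/36 = $42,400. Book value $200,300.
Year 2: $190,800 × 7/36 = $37,100. Book value $163,200.
Year 3: $190,800 × 6/36 = $31,800. Book value $131,400.
Year 4: $190,800 × 5/36 = $26,500. Book value $104,900.
Year 5: $190,800 × 4/36 = $21,200. Book value $83,700.
Year 6: $190,800 × 3/36 = $15,900. Book value $67,800.
Year 7: $190,800 × 2/36 = $10,600. Book value $57,200.
Year 8: $190,800 × 1/36 = $5,300. Book value $51,900.

$5,300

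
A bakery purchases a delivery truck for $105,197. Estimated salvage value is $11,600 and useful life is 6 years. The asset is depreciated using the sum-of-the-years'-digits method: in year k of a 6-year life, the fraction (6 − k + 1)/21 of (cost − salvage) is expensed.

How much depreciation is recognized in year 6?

$4,457

Depreciable base = $105,197 − $11,600 = $93,597.
Sum of the years' digits = 6+5+4+3+2+1 = 21.
Year 1: $93,597 × 6/21 = $26,742. Book value $78,455.
Year 2: $93,597 × 5/21 = $22,285. Book value $56,170.
Year 3: $93,597 × 4/21 = $17,828. Book value $38,342.
Year 4: $93,597 × 3/21 = $13,371. Book value $24,971.
Year 5: $93,597 × 2/21 = $8,914. Book value $16,057.
Year 6: $93,597 × 1/21 = $4,457. Book value $11,600.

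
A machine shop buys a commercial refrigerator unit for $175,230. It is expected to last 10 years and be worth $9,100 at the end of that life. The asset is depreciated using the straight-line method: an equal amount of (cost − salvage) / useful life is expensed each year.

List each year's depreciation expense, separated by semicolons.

$16,613; $16,613; $16,613; $16,613; $16,613; $16,613; $16,613; $16,613; $16,613; $16,613

Depreciable base = $175,230 − $9,100 = $166,130.
Annual expense = $166,130 / 10 = $16,613.
End of year 1: book value $158,617.
End of year 2: book value $142,004.
End of year 3: book value $125,391.
End of year 4: book value $108,778.
End of year 5: book value $92,165.
End of year 6: book value $75,552.
End of year 7: book value $58,939.
End of year 8: book value $42,326.
End of year 9: book value $25,713.
End of year 10: book value $9,100.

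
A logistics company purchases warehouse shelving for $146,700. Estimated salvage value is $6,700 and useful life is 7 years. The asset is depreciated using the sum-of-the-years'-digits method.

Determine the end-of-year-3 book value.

Depreciable base = $146,700 − $6,700 = $140,000.
Sum of the years' digits = 7+6+5+4+3+2+1 = 28.
Year 1: $140,000 × 7/28 = $35,000. Book value $111,700.
Year 2: $140,000 × 6/28 = $30,000. Book value $81,700.
Year 3: $140,000 × 5/28 = $25,000. Book value $56,700.

$56,700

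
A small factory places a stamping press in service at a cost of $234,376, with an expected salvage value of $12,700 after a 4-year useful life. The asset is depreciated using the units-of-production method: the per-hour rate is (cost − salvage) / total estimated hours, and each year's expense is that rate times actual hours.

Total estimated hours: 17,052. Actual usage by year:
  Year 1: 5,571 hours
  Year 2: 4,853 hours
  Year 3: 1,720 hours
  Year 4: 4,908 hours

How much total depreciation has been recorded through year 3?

$157,872

Depreciable base = $234,376 − $12,700 = $221,676.
Rate = $221,676 / 17,052 hours = $13 per hour.
Year 1: 5,571 × $13 = $72,423. Book value $161,953.
Year 2: 4,853 × $13 = $63,089. Book value $98,864.
Year 3: 1,720 × $13 = $22,360. Book value $76,504.
Accumulated through year 3 = $234,376 − $76,504 = $157,872.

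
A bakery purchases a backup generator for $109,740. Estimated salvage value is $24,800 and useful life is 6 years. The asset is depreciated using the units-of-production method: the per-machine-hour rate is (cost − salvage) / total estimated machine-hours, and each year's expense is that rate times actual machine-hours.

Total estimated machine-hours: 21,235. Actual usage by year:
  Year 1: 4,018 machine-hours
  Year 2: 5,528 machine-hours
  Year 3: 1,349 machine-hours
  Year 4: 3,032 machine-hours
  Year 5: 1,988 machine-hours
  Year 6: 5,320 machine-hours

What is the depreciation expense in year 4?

Depreciable base = $109,740 − $24,800 = $84,940.
Rate = $84,940 / 21,235 machine-hours = $4 per machine-hour.
Year 1: 4,018 × $4 = $16,072. Book value $93,668.
Year 2: 5,528 × $4 = $22,112. Book value $71,556.
Year 3: 1,349 × $4 = $5,396. Book value $66,160.
Year 4: 3,032 × $4 = $12,128. Book value $54,032.

$12,128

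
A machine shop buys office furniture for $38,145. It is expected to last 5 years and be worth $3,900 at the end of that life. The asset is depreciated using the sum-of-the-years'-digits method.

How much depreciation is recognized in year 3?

$6,849

Depreciable base = $38,145 − $3,900 = $34,245.
Sum of the years' digits = 5+4+3+2+1 = 15.
Year 1: $34,245 × 5/15 = $11,415. Book value $26,730.
Year 2: $34,245 × 4/15 = $9,132. Book value $17,598.
Year 3: $34,245 × 3/15 = $6,849. Book value $10,749.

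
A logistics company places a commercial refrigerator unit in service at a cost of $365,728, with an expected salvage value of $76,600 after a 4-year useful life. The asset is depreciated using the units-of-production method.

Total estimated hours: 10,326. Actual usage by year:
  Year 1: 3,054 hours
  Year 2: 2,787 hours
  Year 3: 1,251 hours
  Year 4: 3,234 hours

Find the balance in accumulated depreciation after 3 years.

$198,576

Depreciable base = $365,728 − $76,600 = $289,128.
Rate = $289,128 / 10,326 hours = $28 per hour.
Year 1: 3,054 × $28 = $85,512. Book value $280,216.
Year 2: 2,787 × $28 = $78,036. Book value $202,180.
Year 3: 1,251 × $28 = $35,028. Book value $167,152.
Accumulated through year 3 = $365,728 − $167,152 = $198,576.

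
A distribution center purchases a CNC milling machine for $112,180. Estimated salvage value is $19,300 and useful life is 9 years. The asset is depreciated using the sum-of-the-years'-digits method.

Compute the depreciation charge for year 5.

$10,320

Depreciable base = $112,180 − $19,300 = $92,880.
Sum of the years' digits = 9+8+7+6+5+4+3+2+1 = 45.
Year 1: $92,880 × 9/45 = $18,576. Book value $93,604.
Year 2: $92,880 × 8/45 = $16,512. Book value $77,092.
Year 3: $92,880 × 7/45 = $14,448. Book value $62,644.
Year 4: $92,880 × 6/45 = $12,384. Book value $50,260.
Year 5: $92,880 × 5/45 = $10,320. Book value $39,940.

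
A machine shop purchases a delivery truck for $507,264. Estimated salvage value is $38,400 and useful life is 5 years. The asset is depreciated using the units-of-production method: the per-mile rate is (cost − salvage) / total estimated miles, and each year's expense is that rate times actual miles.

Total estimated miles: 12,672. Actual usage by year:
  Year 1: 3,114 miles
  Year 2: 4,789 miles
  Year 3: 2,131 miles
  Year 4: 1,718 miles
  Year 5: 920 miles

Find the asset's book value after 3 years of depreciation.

Depreciable base = $507,264 − $38,400 = $468,864.
Rate = $468,864 / 12,672 miles = $37 per mile.
Year 1: 3,114 × $37 = $115,218. Book value $392,046.
Year 2: 4,789 × $37 = $177,193. Book value $214,853.
Year 3: 2,131 × $37 = $78,847. Book value $136,006.

$136,006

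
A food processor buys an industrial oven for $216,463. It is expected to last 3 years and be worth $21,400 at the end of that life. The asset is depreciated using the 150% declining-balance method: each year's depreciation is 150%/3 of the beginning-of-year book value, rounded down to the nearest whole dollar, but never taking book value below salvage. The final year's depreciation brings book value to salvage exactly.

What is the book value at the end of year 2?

$54,116

Depreciable base = $216,463 − $21,400 = $195,063.
Year 1: ⌊$216,463 × 150%/3⌋ = $108,231. Book value $108,232.
Year 2: ⌊$108,232 × 150%/3⌋ = $54,116. Book value $54,116.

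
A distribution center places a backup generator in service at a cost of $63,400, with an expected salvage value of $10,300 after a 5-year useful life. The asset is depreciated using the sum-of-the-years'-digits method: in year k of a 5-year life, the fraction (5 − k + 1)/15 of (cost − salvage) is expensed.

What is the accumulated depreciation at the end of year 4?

$49,560

Depreciable base = $63,400 − $10,300 = $53,100.
Sum of the years' digits = 5+4+3+2+1 = 15.
Year 1: $53,100 × 5/15 = $17,700. Book value $45,700.
Year 2: $53,100 × 4/15 = $14,160. Book value $31,540.
Year 3: $53,100 × 3/15 = $10,620. Book value $20,920.
Year 4: $53,100 × 2/15 = $7,080. Book value $13,840.
Accumulated through year 4 = $63,400 − $13,840 = $49,560.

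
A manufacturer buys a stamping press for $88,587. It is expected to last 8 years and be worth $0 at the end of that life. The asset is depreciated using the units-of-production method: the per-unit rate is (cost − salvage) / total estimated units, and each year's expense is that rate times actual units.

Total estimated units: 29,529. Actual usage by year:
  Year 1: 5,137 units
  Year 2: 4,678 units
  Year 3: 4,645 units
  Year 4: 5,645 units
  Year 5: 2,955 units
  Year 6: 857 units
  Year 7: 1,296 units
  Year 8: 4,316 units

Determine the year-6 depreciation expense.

$2,571

Depreciable base = $88,587 − $0 = $88,587.
Rate = $88,587 / 29,529 units = $3 per unit.
Year 1: 5,137 × $3 = $15,411. Book value $73,176.
Year 2: 4,678 × $3 = $14,034. Book value $59,142.
Year 3: 4,645 × $3 = $13,935. Book value $45,207.
Year 4: 5,645 × $3 = $16,935. Book value $28,272.
Year 5: 2,955 × $3 = $8,865. Book value $19,407.
Year 6: 857 × $3 = $2,571. Book value $16,836.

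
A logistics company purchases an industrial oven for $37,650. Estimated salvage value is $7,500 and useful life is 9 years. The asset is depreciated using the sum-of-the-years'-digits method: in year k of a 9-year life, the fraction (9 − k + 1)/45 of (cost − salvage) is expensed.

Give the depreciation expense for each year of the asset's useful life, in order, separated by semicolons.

$6,030; $5,360; $4,690; $4,020; $3,350; $2,680; $2,010; $1,340; $670

Depreciable base = $37,650 − $7,500 = $30,150.
Sum of the years' digits = 9+8+7+6+5+4+3+2+1 = 45.
Year 1: $30,150 × 9/45 = $6,030. Book value $31,620.
Year 2: $30,150 × 8/45 = $5,360. Book value $26,260.
Year 3: $30,150 × 7/45 = $4,690. Book value $21,570.
Year 4: $30,150 × 6/45 = $4,020. Book value $17,550.
Year 5: $30,150 × 5/45 = $3,350. Book value $14,200.
Year 6: $30,150 × 4/45 = $2,680. Book value $11,520.
Year 7: $30,150 × 3/45 = $2,010. Book value $9,510.
Year 8: $30,150 × 2/45 = $1,340. Book value $8,170.
Year 9: $30,150 × 1/45 = $670. Book value $7,500.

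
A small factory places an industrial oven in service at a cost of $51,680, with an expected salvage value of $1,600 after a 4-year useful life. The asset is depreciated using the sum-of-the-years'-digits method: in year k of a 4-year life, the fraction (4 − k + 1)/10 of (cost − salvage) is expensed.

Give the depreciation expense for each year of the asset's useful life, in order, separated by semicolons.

Depreciable base = $51,680 − $1,600 = $50,080.
Sum of the years' digits = 4+3+2+1 = 10.
Year 1: $50,080 × 4/10 = $20,032. Book value $31,648.
Year 2: $50,080 × 3/10 = $15,024. Book value $16,624.
Year 3: $50,080 × 2/10 = $10,016. Book value $6,608.
Year 4: $50,080 × 1/10 = $5,008. Book value $1,600.

$20,032; $15,024; $10,016; $5,008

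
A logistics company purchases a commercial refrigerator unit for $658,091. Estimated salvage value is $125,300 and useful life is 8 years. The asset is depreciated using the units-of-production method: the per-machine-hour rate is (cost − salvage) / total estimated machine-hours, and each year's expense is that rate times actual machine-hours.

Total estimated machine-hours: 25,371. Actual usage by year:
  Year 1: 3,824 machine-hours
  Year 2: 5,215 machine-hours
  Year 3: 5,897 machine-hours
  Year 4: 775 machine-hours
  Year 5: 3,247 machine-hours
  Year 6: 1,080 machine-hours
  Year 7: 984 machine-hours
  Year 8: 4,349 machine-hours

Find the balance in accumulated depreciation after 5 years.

$398,118

Depreciable base = $658,091 − $125,300 = $532,791.
Rate = $532,791 / 25,371 machine-hours = $21 per machine-hour.
Year 1: 3,824 × $21 = $80,304. Book value $577,787.
Year 2: 5,215 × $21 = $109,515. Book value $468,272.
Year 3: 5,897 × $21 = $123,837. Book value $344,435.
Year 4: 775 × $21 = $16,275. Book value $328,160.
Year 5: 3,247 × $21 = $68,187. Book value $259,973.
Accumulated through year 5 = $658,091 − $259,973 = $398,118.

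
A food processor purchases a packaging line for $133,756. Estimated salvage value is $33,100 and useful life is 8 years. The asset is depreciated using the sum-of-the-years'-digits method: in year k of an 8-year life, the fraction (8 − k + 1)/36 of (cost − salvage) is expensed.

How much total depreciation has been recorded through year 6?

Depreciable base = $133,756 − $33,100 = $100,656.
Sum of the years' digits = 8+7+6+5+4+3+2+1 = 36.
Year 1: $100,656 × 8/36 = $22,368. Book value $111,388.
Year 2: $100,656 × 7/36 = $19,572. Book value $91,816.
Year 3: $100,656 × 6/36 = $16,776. Book value $75,040.
Year 4: $100,656 × 5/36 = $13,980. Book value $61,060.
Year 5: $100,656 × 4/36 = $11,184. Book value $49,876.
Year 6: $100,656 × 3/36 = $8,388. Book value $41,488.
Accumulated through year 6 = $133,756 − $41,488 = $92,268.

$92,268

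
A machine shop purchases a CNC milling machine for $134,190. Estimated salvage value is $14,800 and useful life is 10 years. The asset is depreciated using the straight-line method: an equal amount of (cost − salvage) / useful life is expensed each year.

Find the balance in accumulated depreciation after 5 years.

Depreciable base = $134,190 − $14,800 = $119,390.
Annual expense = $119,390 / 10 = $11,939.
End of year 1: book value $122,251.
End of year 2: book value $110,312.
End of year 3: book value $98,373.
End of year 4: book value $86,434.
End of year 5: book value $74,495.
Accumulated through year 5 = $134,190 − $74,495 = $59,695.

$59,695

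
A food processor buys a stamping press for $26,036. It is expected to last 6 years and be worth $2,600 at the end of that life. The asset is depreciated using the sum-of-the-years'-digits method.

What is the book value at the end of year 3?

Depreciable base = $26,036 − $2,600 = $23,436.
Sum of the years' digits = 6+5+4+3+2+1 = 21.
Year 1: $23,436 × 6/21 = $6,696. Book value $19,340.
Year 2: $23,436 × 5/21 = $5,580. Book value $13,760.
Year 3: $23,436 × 4/21 = $4,464. Book value $9,296.

$9,296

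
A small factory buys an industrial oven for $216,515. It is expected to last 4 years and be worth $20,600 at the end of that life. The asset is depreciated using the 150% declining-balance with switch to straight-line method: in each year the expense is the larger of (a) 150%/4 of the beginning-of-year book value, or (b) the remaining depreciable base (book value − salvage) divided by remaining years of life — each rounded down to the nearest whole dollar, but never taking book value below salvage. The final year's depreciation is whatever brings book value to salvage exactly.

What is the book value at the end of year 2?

Depreciable base = $216,515 − $20,600 = $195,915.
Year 1: DB = ⌊$216,515 × 150%/4⌋ = $81,193; SL = ⌊$195,915/4⌋ = $48,978 → take DB $81,193. Book value $135,322.
Year 2: DB = ⌊$135,322 × 150%/4⌋ = $50,745; SL = ⌊$114,722/3⌋ = $38,240 → take DB $50,745. Book value $84,577.

$84,577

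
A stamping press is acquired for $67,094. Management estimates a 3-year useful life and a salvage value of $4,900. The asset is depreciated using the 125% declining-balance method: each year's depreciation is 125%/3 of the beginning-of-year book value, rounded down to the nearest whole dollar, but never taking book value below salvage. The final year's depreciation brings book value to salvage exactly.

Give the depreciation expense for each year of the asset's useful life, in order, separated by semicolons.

$27,955; $16,307; $17,932

Depreciable base = $67,094 − $4,900 = $62,194.
Year 1: ⌊$67,094 × 125%/3⌋ = $27,955. Book value $39,139.
Year 2: ⌊$39,139 × 125%/3⌋ = $16,307. Book value $22,832.
Year 3 (final): $22,832 − $4,900 = $17,932. Book value $4,900.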